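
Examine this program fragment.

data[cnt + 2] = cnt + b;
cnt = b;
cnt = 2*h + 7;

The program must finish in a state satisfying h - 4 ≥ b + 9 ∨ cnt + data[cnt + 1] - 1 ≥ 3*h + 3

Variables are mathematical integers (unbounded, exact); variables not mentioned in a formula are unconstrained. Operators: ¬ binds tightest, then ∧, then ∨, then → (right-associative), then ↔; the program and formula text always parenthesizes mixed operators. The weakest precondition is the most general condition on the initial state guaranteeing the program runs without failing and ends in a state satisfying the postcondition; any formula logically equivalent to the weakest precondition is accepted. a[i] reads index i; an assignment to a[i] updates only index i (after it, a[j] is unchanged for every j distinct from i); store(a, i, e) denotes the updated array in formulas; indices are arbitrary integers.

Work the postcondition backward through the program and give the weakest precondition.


Working backward. After the program, the postcondition h - 4 ≥ b + 9 ∨ cnt + data[cnt + 1] - 1 ≥ 3*h + 3 must hold; in canonical form it is h ≥ b + 13 ∨ data[cnt + 1] + cnt ≥ 3*h + 4.
Before cnt := 2*h + 7: h ≥ b + 13 ∨ data[2*h + 8] ≥ h - 3
Before cnt := b: h ≥ b + 13 ∨ data[2*h + 8] ≥ h - 3
Before data[cnt + 2] := cnt + b: h ≥ b + 13 ∨ store(data, cnt + 2, b + cnt)[2*h + 8] ≥ h - 3
Answer: WP = h ≥ b + 13 ∨ store(data, cnt + 2, b + cnt)[2*h + 8] ≥ h - 3


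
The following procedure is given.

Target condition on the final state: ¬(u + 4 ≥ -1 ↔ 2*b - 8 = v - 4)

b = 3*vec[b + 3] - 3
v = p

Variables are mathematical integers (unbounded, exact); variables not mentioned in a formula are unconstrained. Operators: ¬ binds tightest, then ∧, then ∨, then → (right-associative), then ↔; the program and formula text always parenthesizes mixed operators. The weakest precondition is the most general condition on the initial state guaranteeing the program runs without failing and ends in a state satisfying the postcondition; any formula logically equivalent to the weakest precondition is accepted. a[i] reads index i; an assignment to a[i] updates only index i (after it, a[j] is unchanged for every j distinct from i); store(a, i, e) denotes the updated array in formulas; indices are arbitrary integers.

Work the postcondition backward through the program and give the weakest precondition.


Working backward. After the program, the postcondition ¬(u + 4 ≥ -1 ↔ 2*b - 8 = v - 4) must hold; in canonical form it is ¬(u ≥ -5 ↔ 2*b = v + 4).
Before v := p: ¬(u ≥ -5 ↔ 2*b = p + 4)
Before b := 3*vec[b + 3] - 3: ¬(u ≥ -5 ↔ 6*vec[b + 3] = p + 10)
Answer: WP = ¬(u ≥ -5 ↔ 6*vec[b + 3] = p + 10)


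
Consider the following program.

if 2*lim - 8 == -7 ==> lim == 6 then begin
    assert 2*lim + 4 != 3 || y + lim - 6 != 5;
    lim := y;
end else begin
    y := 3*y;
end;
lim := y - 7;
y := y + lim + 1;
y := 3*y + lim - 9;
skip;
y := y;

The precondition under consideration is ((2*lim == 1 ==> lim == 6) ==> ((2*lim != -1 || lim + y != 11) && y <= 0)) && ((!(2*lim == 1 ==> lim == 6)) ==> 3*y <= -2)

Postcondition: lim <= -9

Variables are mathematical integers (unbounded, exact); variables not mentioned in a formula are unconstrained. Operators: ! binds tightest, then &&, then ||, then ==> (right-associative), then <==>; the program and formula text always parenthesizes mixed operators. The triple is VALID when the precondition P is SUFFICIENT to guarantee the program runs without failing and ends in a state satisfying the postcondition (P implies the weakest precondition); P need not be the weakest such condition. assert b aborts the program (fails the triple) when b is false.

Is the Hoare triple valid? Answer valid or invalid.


Working backward. After the program, lim <= -9 must hold.
Before y := y: lim <= -9
Before skip: lim <= -9
Before y := 3*y + lim - 9: lim <= -9
Before y := y + lim + 1: lim <= -9
Before lim := y - 7: y <= -2
Then branch requires (2*lim != -1 || lim + y != 11) && y <= -2; else branch requires 3*y <= -2.
Before the if: ((2*lim == 1 ==> lim == 6) ==> ((2*lim != -1 || lim + y != 11) && y <= -2)) && ((!(2*lim == 1 ==> lim == 6)) ==> 3*y <= -2)
The weakest precondition is ((2*lim == 1 ==> lim == 6) ==> ((2*lim != -1 || lim + y != 11) && y <= -2)) && ((!(2*lim == 1 ==> lim == 6)) ==> 3*y <= -2).
Check whether ((2*lim == 1 ==> lim == 6) ==> ((2*lim != -1 || lim + y != 11) && y <= 0)) && ((!(2*lim == 1 ==> lim == 6)) ==> 3*y <= -2) implies it.
Countermodel: at the initial state lim = 0, y = -1, the precondition holds but the weakest precondition fails.
Answer: invalid


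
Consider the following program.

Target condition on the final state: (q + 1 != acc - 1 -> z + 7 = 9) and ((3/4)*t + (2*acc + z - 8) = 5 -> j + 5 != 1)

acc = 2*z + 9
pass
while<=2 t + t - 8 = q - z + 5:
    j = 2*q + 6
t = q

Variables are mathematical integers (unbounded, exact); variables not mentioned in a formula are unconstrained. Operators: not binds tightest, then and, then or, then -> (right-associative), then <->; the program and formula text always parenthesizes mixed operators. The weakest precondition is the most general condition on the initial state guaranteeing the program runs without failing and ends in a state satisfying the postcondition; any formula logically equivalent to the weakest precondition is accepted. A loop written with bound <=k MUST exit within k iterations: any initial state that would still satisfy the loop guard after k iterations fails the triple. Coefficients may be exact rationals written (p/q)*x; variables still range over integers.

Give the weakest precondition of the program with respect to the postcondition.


Working backward. After the program, the postcondition (q + 1 != acc - 1 -> z + 7 = 9) and ((3/4)*t + (2*acc + z - 8) = 5 -> j + 5 != 1) must hold; in canonical form it is (q != acc - 2 -> z = 2) and (2*acc + (3/4)*t + z = 13 -> j != -4).
Before t := q: (q != acc - 2 -> z = 2) and (2*acc + (3/4)*q + z = 13 -> j != -4)
Before the loop (bound <=2), unroll the exhaustion recursion (WP_0 = exit-now case; WP_j = one more guarded iteration, up to j = 2):
  WP_0: (not (2*t + z = q + 13)) and (q != acc - 2 -> z = 2) and (2*acc + (3/4)*q + z = 13 -> j != -4)
  WP_1: (2*t + z = q + 13 -> ((not (2*t + z = q + 13)) and (q != acc - 2 -> z = 2) and (2*acc + (3/4)*q + z = 13 -> 2*q != -10))) and ((not (2*t + z = q + 13)) -> ((q != acc - 2 -> z = 2) and (2*acc + (3/4)*q + z = 13 -> j != -4)))
  WP_2: (2*t + z = q + 13 -> ((2*t + z = q + 13 -> ((not (2*t + z = q + 13)) and (q != acc - 2 -> z = 2) and (2*acc + (3/4)*q + z = 13 -> 2*q != -10))) and ((not (2*t + z = q + 13)) -> ((q != acc - 2 -> z = 2) and (2*acc + (3/4)*q + z = 13 -> 2*q != -10))))) and ((not (2*t + z = q + 13)) -> ((q != acc - 2 -> z = 2) and (2*acc + (3/4)*q + z = 13 -> j != -4)))
So before the loop: (2*t + z = q + 13 -> ((2*t + z = q + 13 -> ((not (2*t + z = q + 13)) and (q != acc - 2 -> z = 2) and (2*acc + (3/4)*q + z = 13 -> 2*q != -10))) and ((not (2*t + z = q + 13)) -> ((q != acc - 2 -> z = 2) and (2*acc + (3/4)*q + z = 13 -> 2*q != -10))))) and ((not (2*t + z = q + 13)) -> ((q != acc - 2 -> z = 2) and (2*acc + (3/4)*q + z = 13 -> j != -4)))
Before skip: (2*t + z = q + 13 -> ((2*t + z = q + 13 -> ((not (2*t + z = q + 13)) and (q != acc - 2 -> z = 2) and (2*acc + (3/4)*q + z = 13 -> 2*q != -10))) and ((not (2*t + z = q + 13)) -> ((q != acc - 2 -> z = 2) and (2*acc + (3/4)*q + z = 13 -> 2*q != -10))))) and ((not (2*t + z = q + 13)) -> ((q != acc - 2 -> z = 2) and (2*acc + (3/4)*q + z = 13 -> j != -4)))
Before acc := 2*z + 9: (2*t + z = q + 13 -> ((2*t + z = q + 13 -> ((not (2*t + z = q + 13)) and (q != 2*z + 7 -> z = 2) and ((3/4)*q + 5*z = -5 -> 2*q != -10))) and ((not (2*t + z = q + 13)) -> ((q != 2*z + 7 -> z = 2) and ((3/4)*q + 5*z = -5 -> 2*q != -10))))) and ((not (2*t + z = q + 13)) -> ((q != 2*z + 7 -> z = 2) and ((3/4)*q + 5*z = -5 -> j != -4)))
Answer: WP = (2*t + z = q + 13 -> ((2*t + z = q + 13 -> ((not (2*t + z = q + 13)) and (q != 2*z + 7 -> z = 2) and ((3/4)*q + 5*z = -5 -> 2*q != -10))) and ((not (2*t + z = q + 13)) -> ((q != 2*z + 7 -> z = 2) and ((3/4)*q + 5*z = -5 -> 2*q != -10))))) and ((not (2*t + z = q + 13)) -> ((q != 2*z + 7 -> z = 2) and ((3/4)*q + 5*z = -5 -> j != -4)))


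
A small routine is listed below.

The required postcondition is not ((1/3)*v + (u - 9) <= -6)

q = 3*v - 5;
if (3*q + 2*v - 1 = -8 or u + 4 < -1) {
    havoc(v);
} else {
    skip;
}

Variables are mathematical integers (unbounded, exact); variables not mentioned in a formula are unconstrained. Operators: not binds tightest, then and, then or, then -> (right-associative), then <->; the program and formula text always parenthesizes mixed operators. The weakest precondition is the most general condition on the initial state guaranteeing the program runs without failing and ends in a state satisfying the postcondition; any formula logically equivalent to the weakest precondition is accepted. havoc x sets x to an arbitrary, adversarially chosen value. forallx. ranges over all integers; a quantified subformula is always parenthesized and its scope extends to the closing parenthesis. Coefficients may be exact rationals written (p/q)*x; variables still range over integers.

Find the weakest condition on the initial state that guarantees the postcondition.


Working backward. After the program, the postcondition not ((1/3)*v + (u - 9) <= -6) must hold; in canonical form it is not (u + (1/3)*v <= 3).
Then branch requires forall v_1. (not (u + (1/3)*v_1 <= 3)); else branch requires not (u + (1/3)*v <= 3).
Before the if: ((3*q + 2*v = -7 or u < -5) -> (forall v_1. (not (u + (1/3)*v_1 <= 3)))) and ((not (3*q + 2*v = -7 or u < -5)) -> (not (u + (1/3)*v <= 3)))
Before q := 3*v - 5: ((11*v = 8 or u < -5) -> (forall v_1. (not (u + (1/3)*v_1 <= 3)))) and ((not (11*v = 8 or u < -5)) -> (not (u + (1/3)*v <= 3)))
Answer: WP = ((11*v = 8 or u < -5) -> (forall v_1. (not (u + (1/3)*v_1 <= 3)))) and ((not (11*v = 8 or u < -5)) -> (not (u + (1/3)*v <= 3)))


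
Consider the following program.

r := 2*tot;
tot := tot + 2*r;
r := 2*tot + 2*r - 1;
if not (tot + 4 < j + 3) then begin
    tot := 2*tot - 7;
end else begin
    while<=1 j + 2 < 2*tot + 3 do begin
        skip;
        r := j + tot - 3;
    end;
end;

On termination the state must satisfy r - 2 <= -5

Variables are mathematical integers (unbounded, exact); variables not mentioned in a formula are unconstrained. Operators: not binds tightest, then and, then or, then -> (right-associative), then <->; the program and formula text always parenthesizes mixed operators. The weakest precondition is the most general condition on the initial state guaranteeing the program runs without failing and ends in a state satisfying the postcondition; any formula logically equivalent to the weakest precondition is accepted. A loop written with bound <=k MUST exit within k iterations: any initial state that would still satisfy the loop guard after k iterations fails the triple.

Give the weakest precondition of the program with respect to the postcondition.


Working backward. After the program, the postcondition r - 2 <= -5 must hold; in canonical form it is r <= -3.
Then branch requires r <= -3; else branch requires (j < 2*tot + 1 -> ((not (j < 2*tot + 1)) and j + tot <= 0)) and ((not (j < 2*tot + 1)) -> r <= -3).
Before the if: ((not (tot < j - 1)) -> r <= -3) and (tot < j - 1 -> ((j < 2*tot + 1 -> ((not (j < 2*tot + 1)) and j + tot <= 0)) and ((not (j < 2*tot + 1)) -> r <= -3)))
Before r := 2*tot + 2*r - 1: ((not (tot < j - 1)) -> 2*r + 2*tot <= -2) and (tot < j - 1 -> ((j < 2*tot + 1 -> ((not (j < 2*tot + 1)) and j + tot <= 0)) and ((not (j < 2*tot + 1)) -> 2*r + 2*tot <= -2)))
Before tot := tot + 2*r: ((not (2*r + tot < j - 1)) -> 6*r + 2*tot <= -2) and (2*r + tot < j - 1 -> ((j < 4*r + 2*tot + 1 -> ((not (j < 4*r + 2*tot + 1)) and j + 2*r + tot <= 0)) and ((not (j < 4*r + 2*tot + 1)) -> 6*r + 2*tot <= -2)))
Before r := 2*tot: ((not (5*tot < j - 1)) -> 14*tot <= -2) and (5*tot < j - 1 -> ((j < 10*tot + 1 -> ((not (j < 10*tot + 1)) and j + 5*tot <= 0)) and ((not (j < 10*tot + 1)) -> 14*tot <= -2)))
Answer: WP = ((not (5*tot < j - 1)) -> 14*tot <= -2) and (5*tot < j - 1 -> ((j < 10*tot + 1 -> ((not (j < 10*tot + 1)) and j + 5*tot <= 0)) and ((not (j < 10*tot + 1)) -> 14*tot <= -2)))


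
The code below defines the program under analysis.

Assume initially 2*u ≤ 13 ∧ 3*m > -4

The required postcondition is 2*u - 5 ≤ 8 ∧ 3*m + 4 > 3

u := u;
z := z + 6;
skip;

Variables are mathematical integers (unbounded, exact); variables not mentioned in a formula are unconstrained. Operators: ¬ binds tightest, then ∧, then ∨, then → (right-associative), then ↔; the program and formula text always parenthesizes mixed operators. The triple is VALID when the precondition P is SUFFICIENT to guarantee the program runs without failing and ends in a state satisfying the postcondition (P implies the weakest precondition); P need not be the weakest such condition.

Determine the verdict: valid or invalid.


Working backward. After the program, the postcondition 2*u - 5 ≤ 8 ∧ 3*m + 4 > 3 must hold; in canonical form it is 2*u ≤ 13 ∧ 3*m > -1.
Before skip: 2*u ≤ 13 ∧ 3*m > -1
Before z := z + 6: 2*u ≤ 13 ∧ 3*m > -1
Before u := u: 2*u ≤ 13 ∧ 3*m > -1
The weakest precondition is 2*u ≤ 13 ∧ 3*m > -1.
Check whether 2*u ≤ 13 ∧ 3*m > -4 implies it.
Countermodel: at the initial state m = -1, u = 6, the precondition holds but the weakest precondition fails.
Answer: invalid


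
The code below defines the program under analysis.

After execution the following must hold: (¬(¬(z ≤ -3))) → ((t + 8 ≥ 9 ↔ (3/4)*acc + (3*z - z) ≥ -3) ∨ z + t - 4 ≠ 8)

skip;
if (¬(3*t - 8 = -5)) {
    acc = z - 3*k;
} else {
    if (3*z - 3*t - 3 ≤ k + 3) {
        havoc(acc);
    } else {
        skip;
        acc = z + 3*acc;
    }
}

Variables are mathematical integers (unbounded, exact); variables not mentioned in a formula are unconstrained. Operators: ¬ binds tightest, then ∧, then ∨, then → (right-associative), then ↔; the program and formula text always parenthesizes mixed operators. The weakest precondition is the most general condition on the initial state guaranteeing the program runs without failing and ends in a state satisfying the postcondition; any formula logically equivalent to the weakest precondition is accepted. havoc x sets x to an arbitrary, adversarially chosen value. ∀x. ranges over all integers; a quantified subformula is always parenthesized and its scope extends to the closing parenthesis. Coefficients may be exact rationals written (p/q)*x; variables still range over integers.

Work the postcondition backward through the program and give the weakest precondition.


Working backward. After the program, the postcondition (¬(¬(z ≤ -3))) → ((t + 8 ≥ 9 ↔ (3/4)*acc + (3*z - z) ≥ -3) ∨ z + t - 4 ≠ 8) must hold; in canonical form it is z ≤ -3 → ((t ≥ 1 ↔ (3/4)*acc + 2*z ≥ -3) ∨ t + z ≠ 12).
Then branch requires z ≤ -3 → ((t ≥ 1 ↔ (11/4)*z ≥ (9/4)*k - 3) ∨ t + z ≠ 12); else branch requires (3*z ≤ k + 3*t + 6 → (∀acc_1. (z ≤ -3 → ((t ≥ 1 ↔ (3/4)*acc_1 + 2*z ≥ -3) ∨ t + z ≠ 12)))) ∧ ((¬(3*z ≤ k + 3*t + 6)) → (z ≤ -3 → ((t ≥ 1 ↔ (9/4)*acc + (11/4)*z ≥ -3) ∨ t + z ≠ 12))).
Before the if: ((¬(3*t = 3)) → (z ≤ -3 → ((t ≥ 1 ↔ (11/4)*z ≥ (9/4)*k - 3) ∨ t + z ≠ 12))) ∧ (3*t = 3 → ((3*z ≤ k + 3*t + 6 → (∀acc_1. (z ≤ -3 → ((t ≥ 1 ↔ (3/4)*acc_1 + 2*z ≥ -3) ∨ t + z ≠ 12)))) ∧ ((¬(3*z ≤ k + 3*t + 6)) → (z ≤ -3 → ((t ≥ 1 ↔ (9/4)*acc + (11/4)*z ≥ -3) ∨ t + z ≠ 12)))))
Before skip: ((¬(3*t = 3)) → (z ≤ -3 → ((t ≥ 1 ↔ (11/4)*z ≥ (9/4)*k - 3) ∨ t + z ≠ 12))) ∧ (3*t = 3 → ((3*z ≤ k + 3*t + 6 → (∀acc_1. (z ≤ -3 → ((t ≥ 1 ↔ (3/4)*acc_1 + 2*z ≥ -3) ∨ t + z ≠ 12)))) ∧ ((¬(3*z ≤ k + 3*t + 6)) → (z ≤ -3 → ((t ≥ 1 ↔ (9/4)*acc + (11/4)*z ≥ -3) ∨ t + z ≠ 12)))))
Answer: WP = ((¬(3*t = 3)) → (z ≤ -3 → ((t ≥ 1 ↔ (11/4)*z ≥ (9/4)*k - 3) ∨ t + z ≠ 12))) ∧ (3*t = 3 → ((3*z ≤ k + 3*t + 6 → (∀acc_1. (z ≤ -3 → ((t ≥ 1 ↔ (3/4)*acc_1 + 2*z ≥ -3) ∨ t + z ≠ 12)))) ∧ ((¬(3*z ≤ k + 3*t + 6)) → (z ≤ -3 → ((t ≥ 1 ↔ (9/4)*acc + (11/4)*z ≥ -3) ∨ t + z ≠ 12)))))


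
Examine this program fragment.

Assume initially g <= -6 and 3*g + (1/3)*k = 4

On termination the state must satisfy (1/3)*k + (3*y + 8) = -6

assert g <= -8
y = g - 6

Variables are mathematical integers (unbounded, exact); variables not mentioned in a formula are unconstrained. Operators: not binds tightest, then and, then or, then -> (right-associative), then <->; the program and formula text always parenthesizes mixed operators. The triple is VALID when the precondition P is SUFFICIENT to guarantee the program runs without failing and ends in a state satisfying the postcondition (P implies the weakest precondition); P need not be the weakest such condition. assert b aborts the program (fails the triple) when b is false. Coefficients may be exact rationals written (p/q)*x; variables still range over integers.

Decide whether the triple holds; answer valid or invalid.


Working backward. After the program, the postcondition (1/3)*k + (3*y + 8) = -6 must hold; in canonical form it is (1/3)*k + 3*y = -14.
Before y := g - 6: 3*g + (1/3)*k = 4
Before assert g <= -8: g <= -8 and 3*g + (1/3)*k = 4
The weakest precondition is g <= -8 and 3*g + (1/3)*k = 4.
Check whether g <= -6 and 3*g + (1/3)*k = 4 implies it.
Countermodel: at the initial state g = -7, k = 75, the precondition holds but the weakest precondition fails.
Answer: invalid


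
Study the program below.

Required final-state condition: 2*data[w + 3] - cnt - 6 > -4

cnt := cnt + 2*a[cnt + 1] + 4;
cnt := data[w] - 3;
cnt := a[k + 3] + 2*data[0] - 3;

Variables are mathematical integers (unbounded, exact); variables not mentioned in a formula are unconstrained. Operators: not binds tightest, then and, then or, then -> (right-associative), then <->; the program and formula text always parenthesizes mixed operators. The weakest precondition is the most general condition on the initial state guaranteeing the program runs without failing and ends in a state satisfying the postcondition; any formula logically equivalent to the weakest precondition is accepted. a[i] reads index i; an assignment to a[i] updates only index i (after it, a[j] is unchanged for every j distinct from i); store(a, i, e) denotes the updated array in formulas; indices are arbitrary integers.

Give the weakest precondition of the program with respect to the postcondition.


Working backward. After the program, the postcondition 2*data[w + 3] - cnt - 6 > -4 must hold; in canonical form it is 2*data[w + 3] > cnt + 2.
Before cnt := a[k + 3] + 2*data[0] - 3: 2*data[w + 3] > a[k + 3] + 2*data[0] - 1
Before cnt := data[w] - 3: 2*data[w + 3] > a[k + 3] + 2*data[0] - 1
Before cnt := cnt + 2*a[cnt + 1] + 4: 2*data[w + 3] > a[k + 3] + 2*data[0] - 1
Answer: WP = 2*data[w + 3] > a[k + 3] + 2*data[0] - 1


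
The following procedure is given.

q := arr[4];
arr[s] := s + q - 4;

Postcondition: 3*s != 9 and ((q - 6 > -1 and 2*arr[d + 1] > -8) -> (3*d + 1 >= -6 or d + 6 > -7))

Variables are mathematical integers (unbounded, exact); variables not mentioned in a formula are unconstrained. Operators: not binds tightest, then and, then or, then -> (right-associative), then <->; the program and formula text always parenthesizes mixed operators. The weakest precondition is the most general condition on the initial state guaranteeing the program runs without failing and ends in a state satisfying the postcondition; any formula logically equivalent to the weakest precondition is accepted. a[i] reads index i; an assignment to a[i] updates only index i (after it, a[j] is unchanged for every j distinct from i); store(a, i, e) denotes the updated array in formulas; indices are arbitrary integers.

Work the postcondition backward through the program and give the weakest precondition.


Working backward. After the program, the postcondition 3*s != 9 and ((q - 6 > -1 and 2*arr[d + 1] > -8) -> (3*d + 1 >= -6 or d + 6 > -7)) must hold; in canonical form it is 3*s != 9 and ((q > 5 and 2*arr[d + 1] > -8) -> (3*d >= -7 or d > -13)).
Before arr[s] := s + q - 4: 3*s != 9 and ((q > 5 and 2*store(arr, s, q + s - 4)[d + 1] > -8) -> (3*d >= -7 or d > -13))
Before q := arr[4]: 3*s != 9 and ((arr[4] > 5 and 2*store(arr, s, arr[4] + s - 4)[d + 1] > -8) -> (3*d >= -7 or d > -13))
Answer: WP = 3*s != 9 and ((arr[4] > 5 and 2*store(arr, s, arr[4] + s - 4)[d + 1] > -8) -> (3*d >= -7 or d > -13))


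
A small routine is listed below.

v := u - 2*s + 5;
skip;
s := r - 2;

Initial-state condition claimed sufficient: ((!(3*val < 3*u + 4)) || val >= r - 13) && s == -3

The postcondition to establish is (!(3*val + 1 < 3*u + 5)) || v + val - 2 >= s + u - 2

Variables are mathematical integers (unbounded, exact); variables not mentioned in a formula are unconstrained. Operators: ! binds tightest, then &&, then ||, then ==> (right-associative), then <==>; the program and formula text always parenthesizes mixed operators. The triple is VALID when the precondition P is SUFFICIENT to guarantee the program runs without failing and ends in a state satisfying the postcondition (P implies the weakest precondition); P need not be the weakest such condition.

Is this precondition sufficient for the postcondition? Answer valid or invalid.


Working backward. After the program, the postcondition (!(3*val + 1 < 3*u + 5)) || v + val - 2 >= s + u - 2 must hold; in canonical form it is (!(3*val < 3*u + 4)) || v + val >= s + u.
Before s := r - 2: (!(3*val < 3*u + 4)) || v + val >= r + u - 2
Before skip: (!(3*val < 3*u + 4)) || v + val >= r + u - 2
Before v := u - 2*s + 5: (!(3*val < 3*u + 4)) || val >= r + 2*s - 7
The weakest precondition is (!(3*val < 3*u + 4)) || val >= r + 2*s - 7.
Check whether ((!(3*val < 3*u + 4)) || val >= r - 13) && s == -3 implies it.
Every state satisfying the precondition satisfies the weakest precondition: the implication holds.
Answer: valid


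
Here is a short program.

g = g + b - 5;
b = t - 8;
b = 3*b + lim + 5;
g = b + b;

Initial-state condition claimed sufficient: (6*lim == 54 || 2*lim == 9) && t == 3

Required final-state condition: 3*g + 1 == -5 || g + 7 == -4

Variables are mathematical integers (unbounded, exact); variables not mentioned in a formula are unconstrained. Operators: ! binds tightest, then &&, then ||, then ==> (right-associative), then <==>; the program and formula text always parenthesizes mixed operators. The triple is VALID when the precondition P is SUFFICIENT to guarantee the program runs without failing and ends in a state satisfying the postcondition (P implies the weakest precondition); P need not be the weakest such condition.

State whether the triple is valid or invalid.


Working backward. After the program, the postcondition 3*g + 1 == -5 || g + 7 == -4 must hold; in canonical form it is 3*g == -6 || g == -11.
Before g := b + b: 6*b == -6 || 2*b == -11
Before b := 3*b + lim + 5: 18*b + 6*lim == -36 || 6*b + 2*lim == -21
Before b := t - 8: 6*lim + 18*t == 108 || 2*lim + 6*t == 27
Before g := g + b - 5: 6*lim + 18*t == 108 || 2*lim + 6*t == 27
The weakest precondition is 6*lim + 18*t == 108 || 2*lim + 6*t == 27.
Check whether (6*lim == 54 || 2*lim == 9) && t == 3 implies it.
Every state satisfying the precondition satisfies the weakest precondition: the implication holds.
Answer: valid


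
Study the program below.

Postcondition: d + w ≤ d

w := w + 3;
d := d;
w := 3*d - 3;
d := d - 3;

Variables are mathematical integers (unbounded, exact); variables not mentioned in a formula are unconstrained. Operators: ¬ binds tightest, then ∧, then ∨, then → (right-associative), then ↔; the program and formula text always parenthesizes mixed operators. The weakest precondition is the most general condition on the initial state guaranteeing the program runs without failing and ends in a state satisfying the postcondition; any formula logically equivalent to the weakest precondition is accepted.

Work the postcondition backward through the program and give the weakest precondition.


Working backward. After the program, the postcondition d + w ≤ d must hold; in canonical form it is w ≤ 0.
Before d := d - 3: w ≤ 0
Before w := 3*d - 3: 3*d ≤ 3
Before d := d: 3*d ≤ 3
Before w := w + 3: 3*d ≤ 3
Answer: WP = 3*d ≤ 3


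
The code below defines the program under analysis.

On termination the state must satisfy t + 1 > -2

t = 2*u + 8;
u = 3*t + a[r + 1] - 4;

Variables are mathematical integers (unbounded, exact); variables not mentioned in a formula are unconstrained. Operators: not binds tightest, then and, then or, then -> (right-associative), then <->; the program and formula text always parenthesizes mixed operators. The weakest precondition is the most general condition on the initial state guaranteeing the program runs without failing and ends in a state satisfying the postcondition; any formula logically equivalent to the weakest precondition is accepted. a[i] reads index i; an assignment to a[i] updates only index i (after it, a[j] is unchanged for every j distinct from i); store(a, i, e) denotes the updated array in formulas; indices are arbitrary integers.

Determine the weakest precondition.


Working backward. After the program, the postcondition t + 1 > -2 must hold; in canonical form it is t > -3.
Before u := 3*t + a[r + 1] - 4: t > -3
Before t := 2*u + 8: 2*u > -11
Answer: WP = 2*u > -11


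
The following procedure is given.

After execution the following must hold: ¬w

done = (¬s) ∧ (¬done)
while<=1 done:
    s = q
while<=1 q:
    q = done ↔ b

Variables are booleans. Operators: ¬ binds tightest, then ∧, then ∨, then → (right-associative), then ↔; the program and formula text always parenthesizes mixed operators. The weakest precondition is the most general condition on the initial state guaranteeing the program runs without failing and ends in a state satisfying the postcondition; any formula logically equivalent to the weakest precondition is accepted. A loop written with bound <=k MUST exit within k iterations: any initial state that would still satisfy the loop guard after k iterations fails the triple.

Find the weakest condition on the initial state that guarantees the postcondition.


Working backward. After the program, ¬w must hold.
Before the loop (bound <=1), unroll the exhaustion recursion (WP_0 = exit-now case; WP_j = one more guarded iteration, up to j = 1):
  WP_0: (¬q) ∧ (¬w)
  WP_1: (q → ((¬(done ↔ b)) ∧ (¬w))) ∧ ((¬q) → (¬w))
So before the loop: (q → ((¬(done ↔ b)) ∧ (¬w))) ∧ ((¬q) → (¬w))
Before the loop (bound <=1), unroll the exhaustion recursion (WP_0 = exit-now case; WP_j = one more guarded iteration, up to j = 1):
  WP_0: (¬done) ∧ (q → ((¬(done ↔ b)) ∧ (¬w))) ∧ ((¬q) → (¬w))
  WP_1: (done → ((¬done) ∧ (q → ((¬(done ↔ b)) ∧ (¬w))) ∧ ((¬q) → (¬w)))) ∧ ((¬done) → ((q → ((¬(done ↔ b)) ∧ (¬w))) ∧ ((¬q) → (¬w))))
So before the loop: (done → ((¬done) ∧ (q → ((¬(done ↔ b)) ∧ (¬w))) ∧ ((¬q) → (¬w)))) ∧ ((¬done) → ((q → ((¬(done ↔ b)) ∧ (¬w))) ∧ ((¬q) → (¬w))))
Before done := (¬s) ∧ (¬done): (((¬s) ∧ (¬done)) → ((¬((¬s) ∧ (¬done))) ∧ (q → ((¬(((¬s) ∧ (¬done)) ↔ b)) ∧ (¬w))) ∧ ((¬q) → (¬w)))) ∧ ((¬((¬s) ∧ (¬done))) → ((q → ((¬(((¬s) ∧ (¬done)) ↔ b)) ∧ (¬w))) ∧ ((¬q) → (¬w))))
Answer: WP = (((¬s) ∧ (¬done)) → ((¬((¬s) ∧ (¬done))) ∧ (q → ((¬(((¬s) ∧ (¬done)) ↔ b)) ∧ (¬w))) ∧ ((¬q) → (¬w)))) ∧ ((¬((¬s) ∧ (¬done))) → ((q → ((¬(((¬s) ∧ (¬done)) ↔ b)) ∧ (¬w))) ∧ ((¬q) → (¬w))))


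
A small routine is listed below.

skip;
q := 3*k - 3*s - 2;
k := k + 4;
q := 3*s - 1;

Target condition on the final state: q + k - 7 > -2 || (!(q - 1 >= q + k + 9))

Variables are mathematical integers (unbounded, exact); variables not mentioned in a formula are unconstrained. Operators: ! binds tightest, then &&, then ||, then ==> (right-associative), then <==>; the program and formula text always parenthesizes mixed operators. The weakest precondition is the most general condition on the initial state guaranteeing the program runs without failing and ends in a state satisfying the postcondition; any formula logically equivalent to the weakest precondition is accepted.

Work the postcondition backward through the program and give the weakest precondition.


Working backward. After the program, the postcondition q + k - 7 > -2 || (!(q - 1 >= q + k + 9)) must hold; in canonical form it is k + q > 5 || (!(k <= -10)).
Before q := 3*s - 1: k + 3*s > 6 || (!(k <= -10))
Before k := k + 4: k + 3*s > 2 || (!(k <= -14))
Before q := 3*k - 3*s - 2: k + 3*s > 2 || (!(k <= -14))
Before skip: k + 3*s > 2 || (!(k <= -14))
Answer: WP = k + 3*s > 2 || (!(k <= -14))


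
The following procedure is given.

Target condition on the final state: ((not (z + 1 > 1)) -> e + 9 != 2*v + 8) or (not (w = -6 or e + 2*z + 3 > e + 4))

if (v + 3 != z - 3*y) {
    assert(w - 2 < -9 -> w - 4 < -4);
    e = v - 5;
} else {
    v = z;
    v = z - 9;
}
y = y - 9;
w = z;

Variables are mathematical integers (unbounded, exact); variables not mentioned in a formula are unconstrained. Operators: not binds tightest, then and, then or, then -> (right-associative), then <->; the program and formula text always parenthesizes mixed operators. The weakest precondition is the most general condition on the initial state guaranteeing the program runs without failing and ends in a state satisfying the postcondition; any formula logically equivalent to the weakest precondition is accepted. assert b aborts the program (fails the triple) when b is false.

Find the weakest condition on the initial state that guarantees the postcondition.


Working backward. After the program, the postcondition ((not (z + 1 > 1)) -> e + 9 != 2*v + 8) or (not (w = -6 or e + 2*z + 3 > e + 4)) must hold; in canonical form it is ((not (z > 0)) -> e != 2*v - 1) or (not (w = -6 or 2*z > 1)).
Before w := z: ((not (z > 0)) -> e != 2*v - 1) or (not (z = -6 or 2*z > 1))
Before y := y - 9: ((not (z > 0)) -> e != 2*v - 1) or (not (z = -6 or 2*z > 1))
Then branch requires (w < -7 -> w < 0) and (((not (z > 0)) -> v != -4) or (not (z = -6 or 2*z > 1))); else branch requires ((not (z > 0)) -> e != 2*z - 19) or (not (z = -6 or 2*z > 1)).
Before the if: (v + 3*y != z - 3 -> ((w < -7 -> w < 0) and (((not (z > 0)) -> v != -4) or (not (z = -6 or 2*z > 1))))) and ((not (v + 3*y != z - 3)) -> (((not (z > 0)) -> e != 2*z - 19) or (not (z = -6 or 2*z > 1))))
Answer: WP = (v + 3*y != z - 3 -> ((w < -7 -> w < 0) and (((not (z > 0)) -> v != -4) or (not (z = -6 or 2*z > 1))))) and ((not (v + 3*y != z - 3)) -> (((not (z > 0)) -> e != 2*z - 19) or (not (z = -6 or 2*z > 1))))


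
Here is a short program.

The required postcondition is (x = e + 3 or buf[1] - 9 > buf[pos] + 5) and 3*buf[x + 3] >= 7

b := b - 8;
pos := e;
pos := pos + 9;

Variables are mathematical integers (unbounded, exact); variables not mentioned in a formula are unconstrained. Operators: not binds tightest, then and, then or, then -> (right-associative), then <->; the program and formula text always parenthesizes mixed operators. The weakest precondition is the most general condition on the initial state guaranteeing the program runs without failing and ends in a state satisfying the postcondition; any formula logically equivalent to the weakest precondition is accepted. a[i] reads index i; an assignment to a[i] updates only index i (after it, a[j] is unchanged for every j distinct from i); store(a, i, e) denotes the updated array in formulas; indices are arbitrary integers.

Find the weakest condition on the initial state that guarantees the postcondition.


Working backward. After the program, the postcondition (x = e + 3 or buf[1] - 9 > buf[pos] + 5) and 3*buf[x + 3] >= 7 must hold; in canonical form it is (x = e + 3 or buf[1] > buf[pos] + 14) and 3*buf[x + 3] >= 7.
Before pos := pos + 9: (x = e + 3 or buf[1] > buf[pos + 9] + 14) and 3*buf[x + 3] >= 7
Before pos := e: (x = e + 3 or buf[1] > buf[e + 9] + 14) and 3*buf[x + 3] >= 7
Before b := b - 8: (x = e + 3 or buf[1] > buf[e + 9] + 14) and 3*buf[x + 3] >= 7
Answer: WP = (x = e + 3 or buf[1] > buf[e + 9] + 14) and 3*buf[x + 3] >= 7


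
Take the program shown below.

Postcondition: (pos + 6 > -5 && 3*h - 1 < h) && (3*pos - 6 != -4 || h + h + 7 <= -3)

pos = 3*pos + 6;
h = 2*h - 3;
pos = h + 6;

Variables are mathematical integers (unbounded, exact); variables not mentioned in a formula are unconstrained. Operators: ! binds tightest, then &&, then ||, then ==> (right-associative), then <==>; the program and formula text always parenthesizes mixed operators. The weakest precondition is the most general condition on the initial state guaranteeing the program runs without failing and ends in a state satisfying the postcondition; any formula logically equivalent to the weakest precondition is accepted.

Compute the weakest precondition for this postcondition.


Working backward. After the program, the postcondition (pos + 6 > -5 && 3*h - 1 < h) && (3*pos - 6 != -4 || h + h + 7 <= -3) must hold; in canonical form it is pos > -11 && 2*h < 1 && (3*pos != 2 || 2*h <= -10).
Before pos := h + 6: h > -17 && 2*h < 1 && (3*h != -16 || 2*h <= -10)
Before h := 2*h - 3: 2*h > -14 && 4*h < 7 && (6*h != -7 || 4*h <= -4)
Before pos := 3*pos + 6: 2*h > -14 && 4*h < 7 && (6*h != -7 || 4*h <= -4)
Answer: WP = 2*h > -14 && 4*h < 7 && (6*h != -7 || 4*h <= -4)


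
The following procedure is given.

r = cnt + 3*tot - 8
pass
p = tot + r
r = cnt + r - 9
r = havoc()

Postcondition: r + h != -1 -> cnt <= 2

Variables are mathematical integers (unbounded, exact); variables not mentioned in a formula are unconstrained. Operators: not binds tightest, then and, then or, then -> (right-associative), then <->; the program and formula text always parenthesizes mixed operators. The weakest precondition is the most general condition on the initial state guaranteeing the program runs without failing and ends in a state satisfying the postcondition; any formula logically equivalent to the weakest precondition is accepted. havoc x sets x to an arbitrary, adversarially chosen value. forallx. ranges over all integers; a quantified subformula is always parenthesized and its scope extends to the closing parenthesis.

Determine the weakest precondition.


Working backward. After the program, the postcondition r + h != -1 -> cnt <= 2 must hold; in canonical form it is h + r != -1 -> cnt <= 2.
Before havoc r: forall r_1. (h + r_1 != -1 -> cnt <= 2)
Before r := cnt + r - 9: forall r_1. (h + r_1 != -1 -> cnt <= 2)
Before p := tot + r: forall r_1. (h + r_1 != -1 -> cnt <= 2)
Before skip: forall r_1. (h + r_1 != -1 -> cnt <= 2)
Before r := cnt + 3*tot - 8: forall r_1. (h + r_1 != -1 -> cnt <= 2)
Answer: WP = forall r_1. (h + r_1 != -1 -> cnt <= 2)


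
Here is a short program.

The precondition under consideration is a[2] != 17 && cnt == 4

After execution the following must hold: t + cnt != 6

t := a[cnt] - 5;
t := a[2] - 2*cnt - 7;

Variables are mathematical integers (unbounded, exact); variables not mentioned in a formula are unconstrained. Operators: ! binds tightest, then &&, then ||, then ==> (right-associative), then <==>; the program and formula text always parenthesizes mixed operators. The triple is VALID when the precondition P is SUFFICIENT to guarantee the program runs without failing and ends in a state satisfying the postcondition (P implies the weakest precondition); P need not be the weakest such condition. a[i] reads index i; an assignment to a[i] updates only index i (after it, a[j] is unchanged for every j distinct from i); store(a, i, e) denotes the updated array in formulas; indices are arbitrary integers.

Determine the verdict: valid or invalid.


Working backward. After the program, the postcondition t + cnt != 6 must hold; in canonical form it is cnt + t != 6.
Before t := a[2] - 2*cnt - 7: a[2] != cnt + 13
Before t := a[cnt] - 5: a[2] != cnt + 13
The weakest precondition is a[2] != cnt + 13.
Check whether a[2] != 17 && cnt == 4 implies it.
Every state satisfying the precondition satisfies the weakest precondition: the implication holds.
Answer: valid


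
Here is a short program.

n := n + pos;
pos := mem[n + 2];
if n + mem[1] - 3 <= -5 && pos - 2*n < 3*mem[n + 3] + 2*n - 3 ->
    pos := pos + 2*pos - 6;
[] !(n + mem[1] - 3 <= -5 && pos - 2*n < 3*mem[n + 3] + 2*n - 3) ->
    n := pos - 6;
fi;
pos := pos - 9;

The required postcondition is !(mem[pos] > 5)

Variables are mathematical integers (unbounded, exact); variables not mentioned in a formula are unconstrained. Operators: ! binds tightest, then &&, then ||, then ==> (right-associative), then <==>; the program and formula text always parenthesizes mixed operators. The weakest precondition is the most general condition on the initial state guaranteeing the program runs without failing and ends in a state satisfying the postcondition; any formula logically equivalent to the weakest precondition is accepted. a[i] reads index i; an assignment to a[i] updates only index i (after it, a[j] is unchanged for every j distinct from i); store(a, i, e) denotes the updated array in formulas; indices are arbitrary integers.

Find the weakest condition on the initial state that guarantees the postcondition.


Working backward. After the program, !(mem[pos] > 5) must hold.
Before pos := pos - 9: !(mem[pos - 9] > 5)
Then branch requires !(mem[3*pos - 15] > 5); else branch requires !(mem[pos - 9] > 5).
Before the if: ((mem[1] + n <= -2 && pos < 3*mem[n + 3] + 4*n - 3) ==> (!(mem[3*pos - 15] > 5))) && ((!(mem[1] + n <= -2 && pos < 3*mem[n + 3] + 4*n - 3)) ==> (!(mem[pos - 9] > 5)))
Before pos := mem[n + 2]: ((mem[1] + n <= -2 && mem[n + 2] < 3*mem[n + 3] + 4*n - 3) ==> (!(mem[3*mem[n + 2] - 15] > 5))) && ((!(mem[1] + n <= -2 && mem[n + 2] < 3*mem[n + 3] + 4*n - 3)) ==> (!(mem[mem[n + 2] - 9] > 5)))
Before n := n + pos: ((mem[1] + n + pos <= -2 && mem[n + pos + 2] < 3*mem[n + pos + 3] + 4*n + 4*pos - 3) ==> (!(mem[3*mem[n + pos + 2] - 15] > 5))) && ((!(mem[1] + n + pos <= -2 && mem[n + pos + 2] < 3*mem[n + pos + 3] + 4*n + 4*pos - 3)) ==> (!(mem[mem[n + pos + 2] - 9] > 5)))
Answer: WP = ((mem[1] + n + pos <= -2 && mem[n + pos + 2] < 3*mem[n + pos + 3] + 4*n + 4*pos - 3) ==> (!(mem[3*mem[n + pos + 2] - 15] > 5))) && ((!(mem[1] + n + pos <= -2 && mem[n + pos + 2] < 3*mem[n + pos + 3] + 4*n + 4*pos - 3)) ==> (!(mem[mem[n + pos + 2] - 9] > 5)))


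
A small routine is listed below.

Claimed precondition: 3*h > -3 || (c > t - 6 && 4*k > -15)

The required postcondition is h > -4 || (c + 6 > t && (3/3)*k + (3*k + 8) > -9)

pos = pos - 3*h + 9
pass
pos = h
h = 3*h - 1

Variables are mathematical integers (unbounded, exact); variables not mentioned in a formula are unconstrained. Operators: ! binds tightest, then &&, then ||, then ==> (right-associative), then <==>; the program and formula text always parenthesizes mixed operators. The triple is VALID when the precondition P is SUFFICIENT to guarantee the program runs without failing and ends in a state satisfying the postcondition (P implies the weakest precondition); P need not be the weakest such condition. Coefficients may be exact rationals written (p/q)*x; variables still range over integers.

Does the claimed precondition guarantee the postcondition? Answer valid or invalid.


Working backward. After the program, the postcondition h > -4 || (c + 6 > t && (3/3)*k + (3*k + 8) > -9) must hold; in canonical form it is h > -4 || (c > t - 6 && 4*k > -17).
Before h := 3*h - 1: 3*h > -3 || (c > t - 6 && 4*k > -17)
Before pos := h: 3*h > -3 || (c > t - 6 && 4*k > -17)
Before skip: 3*h > -3 || (c > t - 6 && 4*k > -17)
Before pos := pos - 3*h + 9: 3*h > -3 || (c > t - 6 && 4*k > -17)
The weakest precondition is 3*h > -3 || (c > t - 6 && 4*k > -17).
Check whether 3*h > -3 || (c > t - 6 && 4*k > -15) implies it.
Every state satisfying the precondition satisfies the weakest precondition: the implication holds.
Answer: valid


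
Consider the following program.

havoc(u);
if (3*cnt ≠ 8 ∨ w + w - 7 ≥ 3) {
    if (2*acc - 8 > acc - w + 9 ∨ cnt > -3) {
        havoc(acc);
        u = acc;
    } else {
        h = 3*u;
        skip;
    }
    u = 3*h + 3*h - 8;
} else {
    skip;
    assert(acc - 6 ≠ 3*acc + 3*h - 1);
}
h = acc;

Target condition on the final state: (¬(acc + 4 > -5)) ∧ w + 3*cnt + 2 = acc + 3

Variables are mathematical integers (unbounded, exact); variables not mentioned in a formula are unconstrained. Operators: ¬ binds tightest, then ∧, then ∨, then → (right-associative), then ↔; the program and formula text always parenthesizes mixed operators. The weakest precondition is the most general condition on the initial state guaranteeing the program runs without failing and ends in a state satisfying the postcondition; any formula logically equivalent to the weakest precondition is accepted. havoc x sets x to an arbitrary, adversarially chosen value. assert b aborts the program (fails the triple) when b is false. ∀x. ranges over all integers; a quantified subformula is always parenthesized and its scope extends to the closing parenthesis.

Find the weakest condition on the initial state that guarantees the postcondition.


Working backward. After the program, the postcondition (¬(acc + 4 > -5)) ∧ w + 3*cnt + 2 = acc + 3 must hold; in canonical form it is (¬(acc > -9)) ∧ 3*cnt + w = acc + 1.
Before h := acc: (¬(acc > -9)) ∧ 3*cnt + w = acc + 1
Then branch requires ((acc + w > 17 ∨ cnt > -3) → (∀acc_1. ((¬(acc_1 > -9)) ∧ 3*cnt + w = acc_1 + 1))) ∧ ((¬(acc + w > 17 ∨ cnt > -3)) → ((¬(acc > -9)) ∧ 3*cnt + w = acc + 1)); else branch requires 2*acc + 3*h ≠ -5 ∧ (¬(acc > -9)) ∧ 3*cnt + w = acc + 1.
Before the if: ((3*cnt ≠ 8 ∨ 2*w ≥ 10) → (((acc + w > 17 ∨ cnt > -3) → (∀acc_1. ((¬(acc_1 > -9)) ∧ 3*cnt + w = acc_1 + 1))) ∧ ((¬(acc + w > 17 ∨ cnt > -3)) → ((¬(acc > -9)) ∧ 3*cnt + w = acc + 1)))) ∧ ((¬(3*cnt ≠ 8 ∨ 2*w ≥ 10)) → (2*acc + 3*h ≠ -5 ∧ (¬(acc > -9)) ∧ 3*cnt + w = acc + 1))
Before havoc u: ((3*cnt ≠ 8 ∨ 2*w ≥ 10) → (((acc + w > 17 ∨ cnt > -3) → (∀acc_1. ((¬(acc_1 > -9)) ∧ 3*cnt + w = acc_1 + 1))) ∧ ((¬(acc + w > 17 ∨ cnt > -3)) → ((¬(acc > -9)) ∧ 3*cnt + w = acc + 1)))) ∧ ((¬(3*cnt ≠ 8 ∨ 2*w ≥ 10)) → (2*acc + 3*h ≠ -5 ∧ (¬(acc > -9)) ∧ 3*cnt + w = acc + 1))
Answer: WP = ((3*cnt ≠ 8 ∨ 2*w ≥ 10) → (((acc + w > 17 ∨ cnt > -3) → (∀acc_1. ((¬(acc_1 > -9)) ∧ 3*cnt + w = acc_1 + 1))) ∧ ((¬(acc + w > 17 ∨ cnt > -3)) → ((¬(acc > -9)) ∧ 3*cnt + w = acc + 1)))) ∧ ((¬(3*cnt ≠ 8 ∨ 2*w ≥ 10)) → (2*acc + 3*h ≠ -5 ∧ (¬(acc > -9)) ∧ 3*cnt + w = acc + 1))
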